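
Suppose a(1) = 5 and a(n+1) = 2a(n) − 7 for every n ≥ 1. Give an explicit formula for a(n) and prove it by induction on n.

Claim: a(n) = -2^n + 7.

Base case: a(1) = 5, and -2^1 + 7 = -2 + 7 = 5.
Assume a(m) = -2^m + 7 for some m ≥ 1.
Then a(m+1) = 2a(m) − 7 = 2·(-2^m + 7) − 7 = -2^{m+1} + 14 − 7 = -2^{m+1} + 7.
Hence a(n) = -2^n + 7 for every n ≥ 1, by induction.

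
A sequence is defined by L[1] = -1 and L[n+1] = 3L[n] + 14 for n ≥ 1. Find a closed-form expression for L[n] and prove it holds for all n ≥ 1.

Claim: L[n] = 2·3^n − 7.

Base case: L[1] = -1, and 2·3^1 − 7 = 6 − 7 = -1.
Assume L[m] = 2·3^m − 7 for some m ≥ 1.
Then L[m+1] = 3L[m] + 14 = 3·(2·3^m − 7) + 14 = 6·3^m − 21 + 14 = 2·3^{m+1} − 7.
Hence L[n] = 2·3^n − 7 for every n ≥ 1, by induction.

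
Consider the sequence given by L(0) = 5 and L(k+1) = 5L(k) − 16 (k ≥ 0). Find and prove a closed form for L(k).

Claim: L(k) = 5^k + 4.

Base case: L(0) = 5, and 5^0 + 4 = 1 + 4 = 5.
Assume L(j) = 5^j + 4 for some j ≥ 0.
Then L(j+1) = 5L(j) − 16 = 5·(5^j + 4) − 16 = 5^{j+1} + 20 − 16 = 5^{j+1} + 4.
This completes the inductive step, so L(k) = 5^k + 4 for all k ≥ 0.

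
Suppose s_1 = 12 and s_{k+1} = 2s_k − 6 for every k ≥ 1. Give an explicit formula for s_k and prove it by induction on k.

Claim: s_k = 3·2^k + 6.

Base case: s_1 = 12, and 3·2^1 + 6 = 6 + 6 = 12.
Assume s_j = 3·2^j + 6 for some j ≥ 1.
Then s_{j+1} = 2s_j − 6 = 2·(3·2^j + 6) − 6 = 6·2^j + 12 − 6 = 3·2^{j+1} + 6.
Hence s_k = 3·2^k + 6 for every k ≥ 1, by induction.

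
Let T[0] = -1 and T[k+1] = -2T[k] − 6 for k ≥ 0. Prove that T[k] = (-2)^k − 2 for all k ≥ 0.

Base case: T[0] = -1, and (-2)^0 − 2 = 1 − 2 = -1.
Assume T[m] = (-2)^m − 2 for some m ≥ 0.
Then T[m+1] = -2T[m] − 6 = -2·((-2)^m − 2) − 6 = -2·(-2)^m + 4 − 6 = (-2)^{m+1} − 2.
So the formula holds for m+1, and by induction T[k] = (-2)^k − 2 for all k ≥ 0.

T[k] = (-2)^k − 2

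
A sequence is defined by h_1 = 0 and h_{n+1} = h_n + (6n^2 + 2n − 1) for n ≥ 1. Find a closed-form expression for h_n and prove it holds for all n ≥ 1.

Claim: h_n = 2n^3 − 2n^2 − n + 1.

Base case: h_1 = 0, and 2·1^3 − 2·1^2 − 1 + 1 = 0.
Assume h_k = 2k^3 − 2k^2 − k + 1.
Then h_{k+1} = h_k + (6k^2 + 2k − 1) = (2k^3 − 2k^2 − k + 1) + (6k^2 + 2k − 1) = 2k^3 + 4k^2 + k,
and 2·(k+1)^3 − 2·(k+1)^2 − (k+1) + 1 = 2k^3 + 4k^2 + k.
By induction, h_n = 2n^3 − 2n^2 − n + 1 for all n ≥ 1.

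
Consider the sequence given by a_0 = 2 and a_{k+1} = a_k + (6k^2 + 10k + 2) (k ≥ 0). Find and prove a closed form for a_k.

Claim: a_k = 2k^3 + 2k^2 − 2k + 2.

Base case: a_0 = 2, and 2·0^3 + 2·0^2 − 2·0 + 2 = 2.
Assume a_r = 2r^3 + 2r^2 − 2r + 2.
Then a_{r+1} = a_r + (6r^2 + 10r + 2) = (2r^3 + 2r^2 − 2r + 2) + (6r^2 + 10r + 2) = 2r^3 + 8r^2 + 8r + 4,
and 2·(r+1)^3 + 2·(r+1)^2 − 2·(r+1) + 2 = 2r^3 + 8r^2 + 8r + 4.
Hence a_k = 2k^3 + 2k^2 − 2k + 2 for every k ≥ 0, by induction.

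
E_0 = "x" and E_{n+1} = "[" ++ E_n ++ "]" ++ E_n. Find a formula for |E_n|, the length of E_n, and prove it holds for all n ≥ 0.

Claim: |E_n| = 3·2^n − 2.

Base case: |E_0| = 1, and 3·2^0 − 2 = 1.
Assume |E_m| = 3·2^m − 2.
Then |E_{m+1}| = 1 + |E_m| + 1 + |E_m| = 2|E_m| + 2 = 2(3·2^m − 2) + 2 = 3·2^{m+1} − 4 + 2 = 3·2^{m+1} − 2.
This completes the inductive step, so |E_n| = 3·2^n − 2 for all n ≥ 0.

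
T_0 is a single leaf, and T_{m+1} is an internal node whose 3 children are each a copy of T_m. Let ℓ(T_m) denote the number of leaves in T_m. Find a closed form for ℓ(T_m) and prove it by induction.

Claim: ℓ(T_m) = 3^m.

Base case: ℓ(T_0) = 1, and 3^0 = 1.
Assume ℓ(T_k) = 3^k.
Then ℓ(T_{k+1}) = 3·ℓ(T_k) = 3·3^k = 3^{k+1}.
So the formula holds for k+1, and by induction ℓ(T_m) = 3^m for all m ≥ 0.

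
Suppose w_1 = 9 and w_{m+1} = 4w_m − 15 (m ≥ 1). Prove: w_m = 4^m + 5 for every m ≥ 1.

Base case: w_1 = 9, and 4^1 + 5 = 4 + 5 = 9.
Assume w_j = 4^j + 5 for some j ≥ 1.
Then w_{j+1} = 4w_j − 15 = 4·(4^j + 5) − 15 = 4^{j+1} + 20 − 15 = 4^{j+1} + 5.
By induction, w_m = 4^m + 5 for all m ≥ 1.

w_m = 4^m + 5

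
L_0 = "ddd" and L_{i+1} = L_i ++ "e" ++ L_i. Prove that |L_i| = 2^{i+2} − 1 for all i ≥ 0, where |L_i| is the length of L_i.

Base case: |L_0| = 3, and 2^{0+2} − 1 = 3.
Assume |L_k| = 2^{k+2} − 1.
Then |L_{k+1}| = |L_k| + 1 + |L_k| = 2|L_k| + 1 = 2(2^{k+2} − 1) + 1 = 2^{k+3} − 2 + 1 = 2^{k+3} − 1.
So the formula holds for k+1, and by induction |L_i| = 2^{i+2} − 1 for all i ≥ 0.

|L_i| = 2^{i+2} − 1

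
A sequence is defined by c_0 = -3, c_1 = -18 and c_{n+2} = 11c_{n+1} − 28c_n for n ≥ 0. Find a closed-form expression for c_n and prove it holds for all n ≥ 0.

Claim: c_n = -4^n − 2·7^n.

Base cases: c_0 = -3 and -4^0 − 2·7^0 = -3; c_1 = -18 and -4^1 − 2·7^1 = -18.
Assume c_i = -4^i − 2·7^i for all 0 ≤ i ≤ j, where j ≥ 1.
Then c_{j+1} = 11c_j − 28c_{j−1} = 11·(-4^j − 2·7^j) − 28·(-4^{j−1} − 2·7^{j−1}) = -(11·4 − 28)4^{j−1} − 2·(11·7 − 28)7^{j−1} = -16·4^{j−1} − 98·7^{j−1} = -4^{j+1} − 2·7^{j+1}.
This completes the inductive step, so c_n = -4^n − 2·7^n for all n ≥ 0.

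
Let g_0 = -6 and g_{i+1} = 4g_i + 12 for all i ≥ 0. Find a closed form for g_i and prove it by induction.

Claim: g_i = -2·4^i − 4.

Base case: g_0 = -6, and -2·4^0 − 4 = -2 − 4 = -6.
Assume g_m = -2·4^m − 4 for some m ≥ 0.
Then g_{m+1} = 4g_m + 12 = 4·(-2·4^m − 4) + 12 = -8·4^m − 16 + 12 = -2·4^{m+1} − 4.
By induction, g_i = -2·4^i − 4 for all i ≥ 0.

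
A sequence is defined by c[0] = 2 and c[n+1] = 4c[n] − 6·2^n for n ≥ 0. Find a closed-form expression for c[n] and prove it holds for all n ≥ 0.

Claim: c[n] = -4^n + 3·2^n.

Base case: c[0] = 2, and -4^0 + 3·2^0 = -1 + 3 = 2.
Assume c[m] = -4^m + 3·2^m for some m ≥ 0.
Then c[m+1] = 4c[m] − 6·2^m = 4·(-4^m + 3·2^m) − 6·2^m = -4^{m+1} + 12·2^m − 6·2^m = -4^{m+1} + 6·2^m = -4^{m+1} + 3·2^{m+1}.
This completes the inductive step, so c[n] = -4^n + 3·2^n for all n ≥ 0.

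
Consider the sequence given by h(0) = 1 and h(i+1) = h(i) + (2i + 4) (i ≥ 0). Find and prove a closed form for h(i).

Claim: h(i) = i^2 + 3i + 1.

Base case: h(0) = 1, and 0^2 + 3·0 + 1 = 1.
Assume h(m) = m^2 + 3m + 1.
Then h(m+1) = h(m) + (2m + 4) = (m^2 + 3m + 1) + (2m + 4) = m^2 + 5m + 5,
and (m+1)^2 + 3·(m+1) + 1 = m^2 + 5m + 5.
By induction, h(i) = i^2 + 3i + 1 for all i ≥ 0.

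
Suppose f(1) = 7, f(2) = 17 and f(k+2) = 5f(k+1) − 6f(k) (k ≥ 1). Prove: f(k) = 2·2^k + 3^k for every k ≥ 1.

Base cases: f(1) = 7 and 2·2^1 + 3^1 = 7; f(2) = 17 and 2·2^2 + 3^2 = 17.
Assume f(j) = 2·2^j + 3^j for all 1 ≤ j ≤ m, where m ≥ 2.
Then f(m+1) = 5f(m) − 6f(m−1) = 5·(2·2^m + 3^m) − 6·(2·2^{m−1} + 3^{m−1}) = 2·(5·2 − 6)2^{m−1} + (5·3 − 6)3^{m−1} = 8·2^{m−1} + 9·3^{m−1} = 2·2^{m+1} + 3^{m+1}.
Hence f(k) = 2·2^k + 3^k for every k ≥ 1, by strong induction.

f(k) = 2·2^k + 3^k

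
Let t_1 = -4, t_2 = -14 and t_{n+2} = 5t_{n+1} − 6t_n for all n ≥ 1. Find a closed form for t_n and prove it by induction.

Claim: t_n = 2^n − 2·3^n.

Base cases: t_1 = -4 and 2^1 − 2·3^1 = -4; t_2 = -14 and 2^2 − 2·3^2 = -14.
Assume t_j = 2^j − 2·3^j for all 1 ≤ j ≤ k, where k ≥ 2.
Then t_{k+1} = 5t_k − 6t_{k−1} = 5·(2^k − 2·3^k) − 6·(2^{k−1} − 2·3^{k−1}) = (5·2 − 6)2^{k−1} − 2·(5·3 − 6)3^{k−1} = 4·2^{k−1} − 18·3^{k−1} = 2^{k+1} − 2·3^{k+1}.
So the formula holds for k+1, and by strong induction t_n = 2^n − 2·3^n for all n ≥ 1.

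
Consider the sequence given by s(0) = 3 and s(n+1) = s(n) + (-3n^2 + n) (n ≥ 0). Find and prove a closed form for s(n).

Claim: s(n) = -n^3 + 2n^2 − n + 3.

Base case: s(0) = 3, and -0^3 + 2·0^2 − 0 + 3 = 3.
Assume s(r) = -r^3 + 2r^2 − r + 3.
Then s(r+1) = s(r) + (-3r^2 + r) = (-r^3 + 2r^2 − r + 3) + (-3r^2 + r) = -r^3 − r^2 + 3,
and -(r+1)^3 + 2·(r+1)^2 − (r+1) + 3 = -r^3 − r^2 + 3.
This completes the inductive step, so s(n) = -n^3 + 2n^2 − n + 3 for all n ≥ 0.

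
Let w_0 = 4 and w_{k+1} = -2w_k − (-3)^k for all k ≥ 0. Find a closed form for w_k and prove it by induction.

Claim: w_k = 3·(-2)^k + (-3)^k.

Base case: w_0 = 4, and 3·(-2)^0 + (-3)^0 = 3 + 1 = 4.
Assume w_j = 3·(-2)^j + (-3)^j for some j ≥ 0.
Then w_{j+1} = -2w_j − (-3)^j = -2·(3·(-2)^j + (-3)^j) − (-3)^j = 3·(-2)^{j+1} − 2·(-3)^j − (-3)^j = 3·(-2)^{j+1} − 3·(-3)^j = 3·(-2)^{j+1} + (-3)^{j+1}.
So the formula holds for j+1, and by induction w_k = 3·(-2)^k + (-3)^k for all k ≥ 0.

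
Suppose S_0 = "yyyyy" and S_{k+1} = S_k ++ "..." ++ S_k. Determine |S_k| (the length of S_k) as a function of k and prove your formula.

Claim: |S_k| = 2^{k+3} − 3.

Base case: |S_0| = 5, and 2^{0+3} − 3 = 5.
Assume |S_m| = 2^{m+3} − 3.
Then |S_{m+1}| = |S_m| + 3 + |S_m| = 2|S_m| + 3 = 2(2^{m+3} − 3) + 3 = 2^{m+1+3} − 6 + 3 = 2^{m+1+3} − 3.
Hence |S_k| = 2^{k+3} − 3 for every k ≥ 0, by induction.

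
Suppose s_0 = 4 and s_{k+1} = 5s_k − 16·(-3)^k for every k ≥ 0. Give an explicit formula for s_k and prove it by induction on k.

Claim: s_k = 2·5^k + 2·(-3)^k.

Base case: s_0 = 4, and 2·5^0 + 2·(-3)^0 = 2 + 2 = 4.
Assume s_j = 2·5^j + 2·(-3)^j for some j ≥ 0.
Then s_{j+1} = 5s_j − 16·(-3)^j = 5·(2·5^j + 2·(-3)^j) − 16·(-3)^j = 2·5^{j+1} + 10·(-3)^j − 16·(-3)^j = 2·5^{j+1} − 6·(-3)^j = 2·5^{j+1} + 2·(-3)^{j+1}.
So the formula holds for j+1, and by induction s_k = 2·5^k + 2·(-3)^k for all k ≥ 0.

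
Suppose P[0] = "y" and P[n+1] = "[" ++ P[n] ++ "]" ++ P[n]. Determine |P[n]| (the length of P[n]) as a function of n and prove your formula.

Claim: |P[n]| = 3·2^n − 2.

Base case: |P[0]| = 1, and 3·2^0 − 2 = 1.
Assume |P[r]| = 3·2^r − 2.
Then |P[r+1]| = 1 + |P[r]| + 1 + |P[r]| = 2|P[r]| + 2 = 2(3·2^r − 2) + 2 = 3·2^{r+1} − 4 + 2 = 3·2^{r+1} − 2.
By induction, |P[n]| = 3·2^n − 2 for all n ≥ 0.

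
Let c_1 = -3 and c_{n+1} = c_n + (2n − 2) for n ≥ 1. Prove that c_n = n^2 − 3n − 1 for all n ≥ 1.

Base case: c_1 = -3, and 1^2 − 3·1 − 1 = -3.
Assume c_j = j^2 − 3j − 1.
Then c_{j+1} = c_j + (2j − 2) = (j^2 − 3j − 1) + (2j − 2) = j^2 − j − 3,
and (j+1)^2 − 3·(j+1) − 1 = j^2 − j − 3.
By induction, c_n = n^2 − 3n − 1 for all n ≥ 1.

c_n = n^2 − 3n − 1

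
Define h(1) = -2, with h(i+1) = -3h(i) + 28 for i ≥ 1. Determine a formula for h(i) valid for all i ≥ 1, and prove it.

Claim: h(i) = 3·(-3)^i + 7.

Base case: h(1) = -2, and 3·(-3)^1 + 7 = -9 + 7 = -2.
Assume h(r) = 3·(-3)^r + 7 for some r ≥ 1.
Then h(r+1) = -3h(r) + 28 = -3·(3·(-3)^r + 7) + 28 = -9·(-3)^r − 21 + 28 = 3·(-3)^{r+1} + 7.
So the formula holds for r+1, and by induction h(i) = 3·(-3)^i + 7 for all i ≥ 1.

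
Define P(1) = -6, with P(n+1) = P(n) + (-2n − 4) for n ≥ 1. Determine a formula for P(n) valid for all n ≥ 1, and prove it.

Claim: P(n) = -n^2 − 3n − 2.

Base case: P(1) = -6, and -1^2 − 3·1 − 2 = -6.
Assume P(k) = -k^2 − 3k − 2.
Then P(k+1) = P(k) + (-2k − 4) = (-k^2 − 3k − 2) + (-2k − 4) = -k^2 − 5k − 6,
and -(k+1)^2 − 3·(k+1) − 2 = -k^2 − 5k − 6.
This completes the inductive step, so P(n) = -n^2 − 3n − 2 for all n ≥ 1.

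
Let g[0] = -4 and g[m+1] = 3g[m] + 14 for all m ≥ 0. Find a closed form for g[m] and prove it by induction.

Claim: g[m] = 3^{m+1} − 7.

Base case: g[0] = -4, and 3^{0+1} − 7 = 3 − 7 = -4.
Assume g[k] = 3^{k+1} − 7 for some k ≥ 0.
Then g[k+1] = 3g[k] + 14 = 3·(3^{k+1} − 7) + 14 = 3^{k+2} − 21 + 14 = 3^{k+2} − 7.
Hence g[m] = 3^{m+1} − 7 for every m ≥ 0, by induction.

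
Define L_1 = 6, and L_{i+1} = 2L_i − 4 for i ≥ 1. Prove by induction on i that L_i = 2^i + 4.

Base case: L_1 = 6, and 2^1 + 4 = 2 + 4 = 6.
Assume L_m = 2^m + 4 for some m ≥ 1.
Then L_{m+1} = 2L_m − 4 = 2·(2^m + 4) − 4 = 2^{m+1} + 8 − 4 = 2^{m+1} + 4.
So the formula holds for m+1, and by induction L_i = 2^i + 4 for all i ≥ 1.

L_i = 2^i + 4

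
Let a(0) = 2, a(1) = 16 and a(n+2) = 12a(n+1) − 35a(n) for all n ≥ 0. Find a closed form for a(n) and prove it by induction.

Claim: a(n) = 3·7^n − 5^n.

Base cases: a(0) = 2 and 3·7^0 − 5^0 = 2; a(1) = 16 and 3·7^1 − 5^1 = 16.
Assume a(i) = 3·7^i − 5^i for all 0 ≤ i ≤ j, where j ≥ 1.
Then a(j+1) = 12a(j) − 35a(j−1) = 12·(3·7^j − 5^j) − 35·(3·7^{j−1} − 5^{j−1}) = 3·(12·7 − 35)7^{j−1} − (12·5 − 35)5^{j−1} = 147·7^{j−1} − 25·5^{j−1} = 3·7^{j+1} − 5^{j+1}.
By strong induction, a(n) = 3·7^n − 5^n for all n ≥ 0.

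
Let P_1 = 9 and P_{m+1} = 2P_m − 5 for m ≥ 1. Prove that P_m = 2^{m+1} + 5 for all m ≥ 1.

Base case: P_1 = 9, and 2^{1+1} + 5 = 4 + 5 = 9.
Assume P_j = 2^{j+1} + 5 for some j ≥ 1.
Then P_{j+1} = 2P_j − 5 = 2·(2^{j+1} + 5) − 5 = 2^{j+2} + 10 − 5 = 2^{j+2} + 5.
Hence P_m = 2^{m+1} + 5 for every m ≥ 1, by induction.

P_m = 2^{m+1} + 5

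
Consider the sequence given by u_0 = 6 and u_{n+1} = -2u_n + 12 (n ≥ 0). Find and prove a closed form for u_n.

Claim: u_n = 2·(-2)^n + 4.

Base case: u_0 = 6, and 2·(-2)^0 + 4 = 2 + 4 = 6.
Assume u_j = 2·(-2)^j + 4 for some j ≥ 0.
Then u_{j+1} = -2u_j + 12 = -2·(2·(-2)^j + 4) + 12 = -4·(-2)^j − 8 + 12 = 2·(-2)^{j+1} + 4.
Hence u_n = 2·(-2)^n + 4 for every n ≥ 0, by induction.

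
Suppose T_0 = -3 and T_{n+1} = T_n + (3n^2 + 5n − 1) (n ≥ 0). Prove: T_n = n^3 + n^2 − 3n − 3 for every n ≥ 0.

Base case: T_0 = -3, and 0^3 + 0^2 − 3·0 − 3 = -3.
Assume T_m = m^3 + m^2 − 3m − 3.
Then T_{m+1} = T_m + (3m^2 + 5m − 1) = (m^3 + m^2 − 3m − 3) + (3m^2 + 5m − 1) = m^3 + 4m^2 + 2m − 4,
and (m+1)^3 + (m+1)^2 − 3·(m+1) − 3 = m^3 + 4m^2 + 2m − 4.
By induction, T_n = n^3 + n^2 − 3n − 3 for all n ≥ 0.

T_n = n^3 + n^2 − 3n − 3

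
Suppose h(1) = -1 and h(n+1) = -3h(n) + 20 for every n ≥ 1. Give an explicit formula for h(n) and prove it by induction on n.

Claim: h(n) = 2·(-3)^n + 5.

Base case: h(1) = -1, and 2·(-3)^1 + 5 = -6 + 5 = -1.
Assume h(r) = 2·(-3)^r + 5 for some r ≥ 1.
Then h(r+1) = -3h(r) + 20 = -3·(2·(-3)^r + 5) + 20 = -6·(-3)^r − 15 + 20 = 2·(-3)^{r+1} + 5.
This completes the inductive step, so h(n) = 2·(-3)^n + 5 for all n ≥ 1.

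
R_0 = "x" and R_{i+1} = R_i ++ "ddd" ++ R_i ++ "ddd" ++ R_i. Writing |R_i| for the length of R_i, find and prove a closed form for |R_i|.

Claim: |R_i| = 4·3^i − 3.

Base case: |R_0| = 1, and 4·3^0 − 3 = 1.
Assume |R_m| = 4·3^m − 3.
Then |R_{m+1}| = 3|R_m| + 6 = 3(4·3^m − 3) + 6 = 4·3^{m+1} − 9 + 6 = 4·3^{m+1} − 3.
By induction, |R_i| = 4·3^i − 3 for all i ≥ 0.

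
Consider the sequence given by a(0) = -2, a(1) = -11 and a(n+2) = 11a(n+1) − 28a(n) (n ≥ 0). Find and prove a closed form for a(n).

Claim: a(n) = -7^n − 4^n.

Base cases: a(0) = -2 and -7^0 − 4^0 = -2; a(1) = -11 and -7^1 − 4^1 = -11.
Assume a(j) = -7^j − 4^j for all 0 ≤ j ≤ k, where k ≥ 1.
Then a(k+1) = 11a(k) − 28a(k−1) = 11·(-7^k − 4^k) − 28·(-7^{k−1} − 4^{k−1}) = -(11·7 − 28)7^{k−1} − (11·4 − 28)4^{k−1} = -49·7^{k−1} − 16·4^{k−1} = -7^{k+1} − 4^{k+1}.
This completes the inductive step, so a(n) = -7^n − 4^n for all n ≥ 0.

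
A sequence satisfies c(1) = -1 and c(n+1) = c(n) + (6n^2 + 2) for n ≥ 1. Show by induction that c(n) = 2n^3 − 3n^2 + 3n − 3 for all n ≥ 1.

Base case: c(1) = -1, and 2·1^3 − 3·1^2 + 3·1 − 3 = -1.
Assume c(k) = 2k^3 − 3k^2 + 3k − 3.
Then c(k+1) = c(k) + (6k^2 + 2) = (2k^3 − 3k^2 + 3k − 3) + (6k^2 + 2) = 2k^3 + 3k^2 + 3k − 1,
and 2·(k+1)^3 − 3·(k+1)^2 + 3·(k+1) − 3 = 2k^3 + 3k^2 + 3k − 1.
This completes the inductive step, so c(n) = 2n^3 − 3n^2 + 3n − 3 for all n ≥ 1.

c(n) = 2n^3 − 3n^2 + 3n − 3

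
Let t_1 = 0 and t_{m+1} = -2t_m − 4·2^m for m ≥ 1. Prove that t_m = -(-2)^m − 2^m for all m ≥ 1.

Base case: t_1 = 0, and -(-2)^1 − 2^1 = 2 − 2 = 0.
Assume t_k = -(-2)^k − 2^k for some k ≥ 1.
Then t_{k+1} = -2t_k − 4·2^k = -2·(-(-2)^k − 2^k) − 4·2^k = -(-2)^{k+1} + 2·2^k − 4·2^k = -(-2)^{k+1} − 2·2^k = -(-2)^{k+1} − 2^{k+1}.
By induction, t_m = -(-2)^m − 2^m for all m ≥ 1.

t_m = -(-2)^m − 2^m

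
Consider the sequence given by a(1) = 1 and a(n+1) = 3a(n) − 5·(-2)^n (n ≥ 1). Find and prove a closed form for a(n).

Claim: a(n) = 3^n + (-2)^n.

Base case: a(1) = 1, and 3^1 + (-2)^1 = 3 − 2 = 1.
Assume a(j) = 3^j + (-2)^j for some j ≥ 1.
Then a(j+1) = 3a(j) − 5·(-2)^j = 3·(3^j + (-2)^j) − 5·(-2)^j = 3^{j+1} + 3·(-2)^j − 5·(-2)^j = 3^{j+1} − 2·(-2)^j = 3^{j+1} + (-2)^{j+1}.
This completes the inductive step, so a(n) = 3^n + (-2)^n for all n ≥ 1.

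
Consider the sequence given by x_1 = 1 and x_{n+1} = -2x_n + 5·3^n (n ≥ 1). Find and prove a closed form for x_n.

Claim: x_n = (-2)^n + 3^n.

Base case: x_1 = 1, and (-2)^1 + 3^1 = -2 + 3 = 1.
Assume x_k = (-2)^k + 3^k for some k ≥ 1.
Then x_{k+1} = -2x_k + 5·3^k = -2·((-2)^k + 3^k) + 5·3^k = (-2)^{k+1} − 2·3^k + 5·3^k = (-2)^{k+1} + 3·3^k = (-2)^{k+1} + 3^{k+1}.
Hence x_n = (-2)^n + 3^n for every n ≥ 1, by induction.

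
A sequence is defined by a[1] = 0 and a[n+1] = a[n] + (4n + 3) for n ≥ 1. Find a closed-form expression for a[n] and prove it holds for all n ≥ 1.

Claim: a[n] = 2n^2 + n − 3.

Base case: a[1] = 0, and 2·1^2 + 1 − 3 = 0.
Assume a[k] = 2k^2 + k − 3.
Then a[k+1] = a[k] + (4k + 3) = (2k^2 + k − 3) + (4k + 3) = 2k^2 + 5k,
and 2·(k+1)^2 + (k+1) − 3 = 2k^2 + 5k.
By induction, a[n] = 2n^2 + n − 3 for all n ≥ 1.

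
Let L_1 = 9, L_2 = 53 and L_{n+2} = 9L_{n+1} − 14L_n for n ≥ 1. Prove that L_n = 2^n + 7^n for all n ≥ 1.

Base cases: L_1 = 9 and 2^1 + 7^1 = 9; L_2 = 53 and 2^2 + 7^2 = 53.
Assume L_j = 2^j + 7^j for all 1 ≤ j ≤ r, where r ≥ 2.
Then L_{r+1} = 9L_r − 14L_{r−1} = 9·(2^r + 7^r) − 14·(2^{r−1} + 7^{r−1}) = (9·2 − 14)2^{r−1} + (9·7 − 14)7^{r−1} = 4·2^{r−1} + 49·7^{r−1} = 2^{r+1} + 7^{r+1}.
This completes the inductive step, so L_n = 2^n + 7^n for all n ≥ 1.

L_n = 2^n + 7^n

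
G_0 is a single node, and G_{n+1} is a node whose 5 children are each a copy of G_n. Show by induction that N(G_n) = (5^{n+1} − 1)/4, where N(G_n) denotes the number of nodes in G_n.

Base case: N(G_0) = 1, and (5^{0+1} − 1)/4 = 1.
Assume N(G_m) = (5^{m+1} − 1)/4.
Then N(G_{m+1}) = 1 + 5N(G_m) = 1 + 5·(5^{m+1} − 1)/4 = 1 + (5^{m+2} − 5)/4 = (4 + 5^{m+2} − 5)/4 = (5^{m+2} − 1)/4.
Hence N(G_n) = (5^{n+1} − 1)/4 for every n ≥ 0, by induction.

N(G_n) = (5^{n+1} − 1)/4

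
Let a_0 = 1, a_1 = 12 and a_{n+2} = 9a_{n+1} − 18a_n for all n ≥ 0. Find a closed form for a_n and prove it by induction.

Claim: a_n = 3·6^n − 2·3^n.

Base cases: a_0 = 1 and 3·6^0 − 2·3^0 = 1; a_1 = 12 and 3·6^1 − 2·3^1 = 12.
Assume a_j = 3·6^j − 2·3^j for all 0 ≤ j ≤ k, where k ≥ 1.
Then a_{k+1} = 9a_k − 18a_{k−1} = 9·(3·6^k − 2·3^k) − 18·(3·6^{k−1} − 2·3^{k−1}) = 3·(9·6 − 18)6^{k−1} − 2·(9·3 − 18)3^{k−1} = 108·6^{k−1} − 18·3^{k−1} = 3·6^{k+1} − 2·3^{k+1}.
So the formula holds for k+1, and by strong induction a_n = 3·6^n − 2·3^n for all n ≥ 0.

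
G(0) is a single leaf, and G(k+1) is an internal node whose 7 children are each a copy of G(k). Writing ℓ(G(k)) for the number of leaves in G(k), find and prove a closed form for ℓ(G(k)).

Claim: ℓ(G(k)) = 7^k.

Base case: ℓ(G(0)) = 1, and 7^0 = 1.
Assume ℓ(G(j)) = 7^j.
Then ℓ(G(j+1)) = 7·ℓ(G(j)) = 7·7^j = 7^{j+1}.
Hence ℓ(G(k)) = 7^k for every k ≥ 0, by induction.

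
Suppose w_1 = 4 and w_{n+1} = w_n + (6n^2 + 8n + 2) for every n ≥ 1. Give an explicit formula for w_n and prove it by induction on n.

Claim: w_n = 2n^3 + n^2 − n + 2.

Base case: w_1 = 4, and 2·1^3 + 1^2 − 1 + 2 = 4.
Assume w_m = 2m^3 + m^2 − m + 2.
Then w_{m+1} = w_m + (6m^2 + 8m + 2) = (2m^3 + m^2 − m + 2) + (6m^2 + 8m + 2) = 2m^3 + 7m^2 + 7m + 4,
and 2·(m+1)^3 + (m+1)^2 − (m+1) + 2 = 2m^3 + 7m^2 + 7m + 4.
By induction, w_n = 2n^3 + n^2 − n + 2 for all n ≥ 1.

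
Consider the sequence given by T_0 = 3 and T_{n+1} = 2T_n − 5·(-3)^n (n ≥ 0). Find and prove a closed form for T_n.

Claim: T_n = 2·2^n + (-3)^n.

Base case: T_0 = 3, and 2·2^0 + (-3)^0 = 2 + 1 = 3.
Assume T_m = 2·2^m + (-3)^m for some m ≥ 0.
Then T_{m+1} = 2T_m − 5·(-3)^m = 2·(2·2^m + (-3)^m) − 5·(-3)^m = 2·2^{m+1} + 2·(-3)^m − 5·(-3)^m = 2·2^{m+1} − 3·(-3)^m = 2·2^{m+1} + (-3)^{m+1}.
Hence T_n = 2·2^n + (-3)^n for every n ≥ 0, by induction.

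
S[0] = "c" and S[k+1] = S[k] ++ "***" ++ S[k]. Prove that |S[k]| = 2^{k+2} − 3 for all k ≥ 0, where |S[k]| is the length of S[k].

Base case: |S[0]| = 1, and 2^{0+2} − 3 = 1.
Assume |S[j]| = 2^{j+2} − 3.
Then |S[j+1]| = |S[j]| + 3 + |S[j]| = 2|S[j]| + 3 = 2(2^{j+2} − 3) + 3 = 2^{j+3} − 6 + 3 = 2^{j+3} − 3.
By induction, |S[k]| = 2^{k+2} − 3 for all k ≥ 0.

|S[k]| = 2^{k+2} − 3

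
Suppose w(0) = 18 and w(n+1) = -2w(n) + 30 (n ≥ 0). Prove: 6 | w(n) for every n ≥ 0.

Base case: w(0) = 18 = 6·3, so 6 | w(0).
Assume 6 | w(m), so w(m) = 6t for some integer t.
Then w(m+1) = -2w(m) + 30 = -2·(6t) + 30 = 6(-2t + 5), so 6 | w(m+1).
By induction, 6 | w(n) for all n ≥ 0.

6 | w(n)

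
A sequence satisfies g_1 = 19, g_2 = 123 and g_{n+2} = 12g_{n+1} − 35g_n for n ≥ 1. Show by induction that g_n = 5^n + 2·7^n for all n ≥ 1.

Base cases: g_1 = 19 and 5^1 + 2·7^1 = 19; g_2 = 123 and 5^2 + 2·7^2 = 123.
Assume g_j = 5^j + 2·7^j for all 1 ≤ j ≤ r, where r ≥ 2.
Then g_{r+1} = 12g_r − 35g_{r−1} = 12·(5^r + 2·7^r) − 35·(5^{r−1} + 2·7^{r−1}) = (12·5 − 35)5^{r−1} + 2·(12·7 − 35)7^{r−1} = 25·5^{r−1} + 98·7^{r−1} = 5^{r+1} + 2·7^{r+1}.
Hence g_n = 5^n + 2·7^n for every n ≥ 1, by strong induction.

g_n = 5^n + 2·7^n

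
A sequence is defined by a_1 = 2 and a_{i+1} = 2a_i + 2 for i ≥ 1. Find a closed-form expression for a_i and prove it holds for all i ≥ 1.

Claim: a_i = 2^{i+1} − 2.

Base case: a_1 = 2, and 2^{1+1} − 2 = 4 − 2 = 2.
Assume a_k = 2^{k+1} − 2 for some k ≥ 1.
Then a_{k+1} = 2a_k + 2 = 2·(2^{k+1} − 2) + 2 = 2^{k+2} − 4 + 2 = 2^{k+2} − 2.
So the formula holds for k+1, and by induction a_i = 2^{i+1} − 2 for all i ≥ 1.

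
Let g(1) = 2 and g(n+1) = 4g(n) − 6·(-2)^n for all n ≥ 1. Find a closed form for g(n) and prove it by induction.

Claim: g(n) = 4^n + (-2)^n.

Base case: g(1) = 2, and 4^1 + (-2)^1 = 4 − 2 = 2.
Assume g(r) = 4^r + (-2)^r for some r ≥ 1.
Then g(r+1) = 4g(r) − 6·(-2)^r = 4·(4^r + (-2)^r) − 6·(-2)^r = 4^{r+1} + 4·(-2)^r − 6·(-2)^r = 4^{r+1} − 2·(-2)^r = 4^{r+1} + (-2)^{r+1}.
This completes the inductive step, so g(n) = 4^n + (-2)^n for all n ≥ 1.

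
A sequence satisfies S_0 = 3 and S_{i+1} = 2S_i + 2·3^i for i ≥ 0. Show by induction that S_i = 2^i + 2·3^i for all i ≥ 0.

Base case: S_0 = 3, and 2^0 + 2·3^0 = 1 + 2 = 3.
Assume S_r = 2^r + 2·3^r for some r ≥ 0.
Then S_{r+1} = 2S_r + 2·3^r = 2·(2^r + 2·3^r) + 2·3^r = 2^{r+1} + 4·3^r + 2·3^r = 2^{r+1} + 6·3^r = 2^{r+1} + 2·3^{r+1}.
So the formula holds for r+1, and by induction S_i = 2^i + 2·3^i for all i ≥ 0.

S_i = 2^i + 2·3^i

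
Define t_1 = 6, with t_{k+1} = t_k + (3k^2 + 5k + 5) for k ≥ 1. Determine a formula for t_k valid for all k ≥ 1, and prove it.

Claim: t_k = k^3 + k^2 + 3k + 1.

Base case: t_1 = 6, and 1^3 + 1^2 + 3·1 + 1 = 6.
Assume t_r = r^3 + r^2 + 3r + 1.
Then t_{r+1} = t_r + (3r^2 + 5r + 5) = (r^3 + r^2 + 3r + 1) + (3r^2 + 5r + 5) = r^3 + 4r^2 + 8r + 6,
and (r+1)^3 + (r+1)^2 + 3·(r+1) + 1 = r^3 + 4r^2 + 8r + 6.
This completes the inductive step, so t_k = k^3 + k^2 + 3k + 1 for all k ≥ 1.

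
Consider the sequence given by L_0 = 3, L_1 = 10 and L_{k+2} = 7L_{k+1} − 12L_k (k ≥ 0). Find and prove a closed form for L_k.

Claim: L_k = 2·3^k + 4^k.

Base cases: L_0 = 3 and 2·3^0 + 4^0 = 3; L_1 = 10 and 2·3^1 + 4^1 = 10.
Assume L_j = 2·3^j + 4^j for all 0 ≤ j ≤ r, where r ≥ 1.
Then L_{r+1} = 7L_r − 12L_{r−1} = 7·(2·3^r + 4^r) − 12·(2·3^{r−1} + 4^{r−1}) = 2·(7·3 − 12)3^{r−1} + (7·4 − 12)4^{r−1} = 18·3^{r−1} + 16·4^{r−1} = 2·3^{r+1} + 4^{r+1}.
This completes the inductive step, so L_k = 2·3^k + 4^k for all k ≥ 0.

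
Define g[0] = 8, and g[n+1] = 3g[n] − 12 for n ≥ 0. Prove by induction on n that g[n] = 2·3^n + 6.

Base case: g[0] = 8, and 2·3^0 + 6 = 2 + 6 = 8.
Assume g[k] = 2·3^k + 6 for some k ≥ 0.
Then g[k+1] = 3g[k] − 12 = 3·(2·3^k + 6) − 12 = 6·3^k + 18 − 12 = 2·3^{k+1} + 6.
So the formula holds for k+1, and by induction g[n] = 2·3^n + 6 for all n ≥ 0.

g[n] = 2·3^n + 6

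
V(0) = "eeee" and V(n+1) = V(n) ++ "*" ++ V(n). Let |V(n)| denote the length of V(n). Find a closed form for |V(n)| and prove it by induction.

Claim: |V(n)| = 5·2^n − 1.

Base case: |V(0)| = 4, and 5·2^0 − 1 = 4.
Assume |V(k)| = 5·2^k − 1.
Then |V(k+1)| = |V(k)| + 1 + |V(k)| = 2|V(k)| + 1 = 2(5·2^k − 1) + 1 = 5·2^{k+1} − 2 + 1 = 5·2^{k+1} − 1.
Hence |V(n)| = 5·2^n − 1 for every n ≥ 0, by induction.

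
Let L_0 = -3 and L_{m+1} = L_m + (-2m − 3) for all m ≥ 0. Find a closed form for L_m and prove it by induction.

Claim: L_m = -m^2 − 2m − 3.

Base case: L_0 = -3, and -0^2 − 2·0 − 3 = -3.
Assume L_j = -j^2 − 2j − 3.
Then L_{j+1} = L_j + (-2j − 3) = (-j^2 − 2j − 3) + (-2j − 3) = -j^2 − 4j − 6,
and -(j+1)^2 − 2·(j+1) − 3 = -j^2 − 4j − 6.
By induction, L_m = -m^2 − 2m − 3 for all m ≥ 0.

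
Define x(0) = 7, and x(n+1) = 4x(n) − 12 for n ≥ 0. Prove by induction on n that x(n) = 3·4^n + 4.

Base case: x(0) = 7, and 3·4^0 + 4 = 3 + 4 = 7.
Assume x(r) = 3·4^r + 4 for some r ≥ 0.
Then x(r+1) = 4x(r) − 12 = 4·(3·4^r + 4) − 12 = 12·4^r + 16 − 12 = 3·4^{r+1} + 4.
This completes the inductive step, so x(n) = 3·4^n + 4 for all n ≥ 0.

x(n) = 3·4^n + 4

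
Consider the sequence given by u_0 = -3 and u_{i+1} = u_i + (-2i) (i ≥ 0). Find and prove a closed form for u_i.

Claim: u_i = -i^2 + i − 3.

Base case: u_0 = -3, and -0^2 + 0 − 3 = -3.
Assume u_r = -r^2 + r − 3.
Then u_{r+1} = u_r + (-2r) = (-r^2 + r − 3) + (-2r) = -r^2 − r − 3,
and -(r+1)^2 + (r+1) − 3 = -r^2 − r − 3.
By induction, u_i = -i^2 + i − 3 for all i ≥ 0.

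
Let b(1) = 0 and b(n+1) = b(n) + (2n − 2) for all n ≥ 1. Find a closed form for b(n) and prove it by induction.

Claim: b(n) = n^2 − 3n + 2.

Base case: b(1) = 0, and 1^2 − 3·1 + 2 = 0.
Assume b(m) = m^2 − 3m + 2.
Then b(m+1) = b(m) + (2m − 2) = (m^2 − 3m + 2) + (2m − 2) = m^2 − m,
and (m+1)^2 − 3·(m+1) + 2 = m^2 − m.
By induction, b(n) = n^2 − 3n + 2 for all n ≥ 1.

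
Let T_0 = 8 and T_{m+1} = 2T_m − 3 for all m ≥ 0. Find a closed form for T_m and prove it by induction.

Claim: T_m = 5·2^m + 3.

Base case: T_0 = 8, and 5·2^0 + 3 = 5 + 3 = 8.
Assume T_j = 5·2^j + 3 for some j ≥ 0.
Then T_{j+1} = 2T_j − 3 = 2·(5·2^j + 3) − 3 = 10·2^j + 6 − 3 = 5·2^{j+1} + 3.
Hence T_m = 5·2^m + 3 for every m ≥ 0, by induction.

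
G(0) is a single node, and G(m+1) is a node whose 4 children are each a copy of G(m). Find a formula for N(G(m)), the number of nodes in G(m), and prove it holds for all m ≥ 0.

Claim: N(G(m)) = (4^{m+1} − 1)/3.

Base case: N(G(0)) = 1, and (4^{0+1} − 1)/3 = 1.
Assume N(G(k)) = (4^{k+1} − 1)/3.
Then N(G(k+1)) = 1 + 4N(G(k)) = 1 + 4·(4^{k+1} − 1)/3 = 1 + (4^{k+2} − 4)/3 = (3 + 4^{k+2} − 4)/3 = (4^{k+2} − 1)/3.
So the formula holds for k+1, and by induction N(G(m)) = (4^{m+1} − 1)/3 for all m ≥ 0.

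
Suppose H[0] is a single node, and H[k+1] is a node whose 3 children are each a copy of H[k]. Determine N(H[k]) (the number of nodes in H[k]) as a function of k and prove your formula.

Claim: N(H[k]) = (3^{k+1} − 1)/2.

Base case: N(H[0]) = 1, and (3^{0+1} − 1)/2 = 1.
Assume N(H[j]) = (3^{j+1} − 1)/2.
Then N(H[j+1]) = 1 + 3N(H[j]) = 1 + 3·(3^{j+1} − 1)/2 = 1 + (3^{j+2} − 3)/2 = (2 + 3^{j+2} − 3)/2 = (3^{j+2} − 1)/2.
By induction, N(H[k]) = (3^{k+1} − 1)/2 for all k ≥ 0.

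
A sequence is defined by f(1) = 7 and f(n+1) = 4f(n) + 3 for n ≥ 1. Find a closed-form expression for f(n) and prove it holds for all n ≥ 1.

Claim: f(n) = 2·4^n − 1.

Base case: f(1) = 7, and 2·4^1 − 1 = 8 − 1 = 7.
Assume f(r) = 2·4^r − 1 for some r ≥ 1.
Then f(r+1) = 4f(r) + 3 = 4·(2·4^r − 1) + 3 = 8·4^r − 4 + 3 = 2·4^{r+1} − 1.
This completes the inductive step, so f(n) = 2·4^n − 1 for all n ≥ 1.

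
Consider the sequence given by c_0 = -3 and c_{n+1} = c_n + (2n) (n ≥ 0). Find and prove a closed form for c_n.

Claim: c_n = n^2 − n − 3.

Base case: c_0 = -3, and 0^2 − 0 − 3 = -3.
Assume c_j = j^2 − j − 3.
Then c_{j+1} = c_j + (2j) = (j^2 − j − 3) + (2j) = j^2 + j − 3,
and (j+1)^2 − (j+1) − 3 = j^2 + j − 3.
By induction, c_n = n^2 − n − 3 for all n ≥ 0.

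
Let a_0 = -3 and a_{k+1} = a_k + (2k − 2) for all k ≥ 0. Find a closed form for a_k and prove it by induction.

Claim: a_k = k^2 − 3k − 3.

Base case: a_0 = -3, and 0^2 − 3·0 − 3 = -3.
Assume a_r = r^2 − 3r − 3.
Then a_{r+1} = a_r + (2r − 2) = (r^2 − 3r − 3) + (2r − 2) = r^2 − r − 5,
and (r+1)^2 − 3·(r+1) − 3 = r^2 − r − 5.
By induction, a_k = k^2 − 3k − 3 for all k ≥ 0.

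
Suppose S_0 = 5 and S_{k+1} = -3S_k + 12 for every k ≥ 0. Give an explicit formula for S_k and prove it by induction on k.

Claim: S_k = 2·(-3)^k + 3.

Base case: S_0 = 5, and 2·(-3)^0 + 3 = 2 + 3 = 5.
Assume S_r = 2·(-3)^r + 3 for some r ≥ 0.
Then S_{r+1} = -3S_r + 12 = -3·(2·(-3)^r + 3) + 12 = -6·(-3)^r − 9 + 12 = 2·(-3)^{r+1} + 3.
This completes the inductive step, so S_k = 2·(-3)^k + 3 for all k ≥ 0.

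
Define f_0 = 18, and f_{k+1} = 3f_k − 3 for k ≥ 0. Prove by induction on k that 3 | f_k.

Base case: f_0 = 18 = 3·6, so 3 | f_0.
Assume 3 | f_j, so f_j = 3t for some integer t.
Then f_{j+1} = 3f_j − 3 = 3·(3t) − 3 = 3(3t − 1), so 3 | f_{j+1}.
Hence 3 | f_k for every k ≥ 0, by induction.

3 | f_k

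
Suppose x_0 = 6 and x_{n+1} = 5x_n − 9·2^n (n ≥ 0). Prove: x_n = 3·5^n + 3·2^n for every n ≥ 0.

Base case: x_0 = 6, and 3·5^0 + 3·2^0 = 3 + 3 = 6.
Assume x_j = 3·5^j + 3·2^j for some j ≥ 0.
Then x_{j+1} = 5x_j − 9·2^j = 5·(3·5^j + 3·2^j) − 9·2^j = 3·5^{j+1} + 15·2^j − 9·2^j = 3·5^{j+1} + 6·2^j = 3·5^{j+1} + 3·2^{j+1}.
This completes the inductive step, so x_n = 3·5^n + 3·2^n for all n ≥ 0.

x_n = 3·5^n + 3·2^n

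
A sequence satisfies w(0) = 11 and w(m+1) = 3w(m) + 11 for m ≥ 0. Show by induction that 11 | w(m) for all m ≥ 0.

Base case: w(0) = 11 = 11·1, so 11 | w(0).
Assume 11 | w(r), so w(r) = 11t for some integer t.
Then w(r+1) = 3w(r) + 11 = 3·(11t) + 11 = 11(3t + 1), so 11 | w(r+1).
This completes the inductive step, so 11 | w(m) for all m ≥ 0.

11 | w(m)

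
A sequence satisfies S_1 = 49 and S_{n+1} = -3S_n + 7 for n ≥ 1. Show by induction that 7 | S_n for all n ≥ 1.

Base case: S_1 = 49 = 7·7, so 7 | S_1.
Assume 7 | S_k, so S_k = 7t for some integer t.
Then S_{k+1} = -3S_k + 7 = -3·(7t) + 7 = 7(-3t + 1), so 7 | S_{k+1}.
By induction, 7 | S_n for all n ≥ 1.

7 | S_n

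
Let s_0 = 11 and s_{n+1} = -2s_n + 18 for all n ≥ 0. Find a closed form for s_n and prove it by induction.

Claim: s_n = 5·(-2)^n + 6.

Base case: s_0 = 11, and 5·(-2)^0 + 6 = 5 + 6 = 11.
Assume s_j = 5·(-2)^j + 6 for some j ≥ 0.
Then s_{j+1} = -2s_j + 18 = -2·(5·(-2)^j + 6) + 18 = -10·(-2)^j − 12 + 18 = 5·(-2)^{j+1} + 6.
By induction, s_n = 5·(-2)^n + 6 for all n ≥ 0.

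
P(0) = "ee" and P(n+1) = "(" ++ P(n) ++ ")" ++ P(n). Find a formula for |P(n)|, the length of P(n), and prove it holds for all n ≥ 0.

Claim: |P(n)| = 2^{n+2} − 2.

Base case: |P(0)| = 2, and 2^{0+2} − 2 = 2.
Assume |P(r)| = 2^{r+2} − 2.
Then |P(r+1)| = 1 + |P(r)| + 1 + |P(r)| = 2|P(r)| + 2 = 2(2^{r+2} − 2) + 2 = 2^{r+3} − 4 + 2 = 2^{r+3} − 2.
By induction, |P(n)| = 2^{n+2} − 2 for all n ≥ 0.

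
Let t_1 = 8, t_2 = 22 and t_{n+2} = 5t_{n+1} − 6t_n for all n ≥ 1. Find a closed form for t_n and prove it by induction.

Claim: t_n = 2·3^n + 2^n.

Base cases: t_1 = 8 and 2·3^1 + 2^1 = 8; t_2 = 22 and 2·3^2 + 2^2 = 22.
Assume t_j = 2·3^j + 2^j for all 1 ≤ j ≤ r, where r ≥ 2.
Then t_{r+1} = 5t_r − 6t_{r−1} = 5·(2·3^r + 2^r) − 6·(2·3^{r−1} + 2^{r−1}) = 2·(5·3 − 6)3^{r−1} + (5·2 − 6)2^{r−1} = 18·3^{r−1} + 4·2^{r−1} = 2·3^{r+1} + 2^{r+1}.
By strong induction, t_n = 2·3^n + 2^n for all n ≥ 1.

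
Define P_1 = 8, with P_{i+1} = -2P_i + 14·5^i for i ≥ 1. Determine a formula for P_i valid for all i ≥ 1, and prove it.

Claim: P_i = (-2)^i + 2·5^i.

Base case: P_1 = 8, and (-2)^1 + 2·5^1 = -2 + 10 = 8.
Assume P_r = (-2)^r + 2·5^r for some r ≥ 1.
Then P_{r+1} = -2P_r + 14·5^r = -2·((-2)^r + 2·5^r) + 14·5^r = (-2)^{r+1} − 4·5^r + 14·5^r = (-2)^{r+1} + 10·5^r = (-2)^{r+1} + 2·5^{r+1}.
So the formula holds for r+1, and by induction P_i = (-2)^i + 2·5^i for all i ≥ 1.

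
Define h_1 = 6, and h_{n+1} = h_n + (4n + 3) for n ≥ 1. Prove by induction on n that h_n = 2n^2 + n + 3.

Base case: h_1 = 6, and 2·1^2 + 1 + 3 = 6.
Assume h_j = 2j^2 + j + 3.
Then h_{j+1} = h_j + (4j + 3) = (2j^2 + j + 3) + (4j + 3) = 2j^2 + 5j + 6,
and 2·(j+1)^2 + (j+1) + 3 = 2j^2 + 5j + 6.
This completes the inductive step, so h_n = 2n^2 + n + 3 for all n ≥ 1.

h_n = 2n^2 + n + 3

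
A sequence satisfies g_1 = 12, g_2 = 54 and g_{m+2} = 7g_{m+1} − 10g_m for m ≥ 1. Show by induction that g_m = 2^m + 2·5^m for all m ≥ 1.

Base cases: g_1 = 12 and 2^1 + 2·5^1 = 12; g_2 = 54 and 2^2 + 2·5^2 = 54.
Assume g_i = 2^i + 2·5^i for all 1 ≤ i ≤ j, where j ≥ 2.
Then g_{j+1} = 7g_j − 10g_{j−1} = 7·(2^j + 2·5^j) − 10·(2^{j−1} + 2·5^{j−1}) = (7·2 − 10)2^{j−1} + 2·(7·5 − 10)5^{j−1} = 4·2^{j−1} + 50·5^{j−1} = 2^{j+1} + 2·5^{j+1}.
Hence g_m = 2^m + 2·5^m for every m ≥ 1, by strong induction.

g_m = 2^m + 2·5^m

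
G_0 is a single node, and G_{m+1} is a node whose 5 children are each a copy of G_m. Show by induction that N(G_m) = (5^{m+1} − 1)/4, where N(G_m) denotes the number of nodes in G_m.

Base case: N(G_0) = 1, and (5^{0+1} − 1)/4 = 1.
Assume N(G_r) = (5^{r+1} − 1)/4.
Then N(G_{r+1}) = 1 + 5N(G_r) = 1 + 5·(5^{r+1} − 1)/4 = 1 + (5^{r+2} − 5)/4 = (4 + 5^{r+2} − 5)/4 = (5^{r+2} − 1)/4.
By induction, N(G_m) = (5^{m+1} − 1)/4 for all m ≥ 0.

N(G_m) = (5^{m+1} − 1)/4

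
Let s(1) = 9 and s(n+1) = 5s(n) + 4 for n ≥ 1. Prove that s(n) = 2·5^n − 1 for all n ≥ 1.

Base case: s(1) = 9, and 2·5^1 − 1 = 10 − 1 = 9.
Assume s(k) = 2·5^k − 1 for some k ≥ 1.
Then s(k+1) = 5s(k) + 4 = 5·(2·5^k − 1) + 4 = 10·5^k − 5 + 4 = 2·5^{k+1} − 1.
So the formula holds for k+1, and by induction s(n) = 2·5^n − 1 for all n ≥ 1.

s(n) = 2·5^n − 1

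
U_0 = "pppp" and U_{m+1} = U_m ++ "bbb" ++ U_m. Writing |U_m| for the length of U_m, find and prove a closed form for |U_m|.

Claim: |U_m| = 7·2^m − 3.

Base case: |U_0| = 4, and 7·2^0 − 3 = 4.
Assume |U_k| = 7·2^k − 3.
Then |U_{k+1}| = |U_k| + 3 + |U_k| = 2|U_k| + 3 = 2(7·2^k − 3) + 3 = 7·2^{k+1} − 6 + 3 = 7·2^{k+1} − 3.
This completes the inductive step, so |U_m| = 7·2^m − 3 for all m ≥ 0.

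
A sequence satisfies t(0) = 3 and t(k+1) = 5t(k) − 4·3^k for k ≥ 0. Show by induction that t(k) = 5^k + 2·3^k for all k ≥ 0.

Base case: t(0) = 3, and 5^0 + 2·3^0 = 1 + 2 = 3.
Assume t(m) = 5^m + 2·3^m for some m ≥ 0.
Then t(m+1) = 5t(m) − 4·3^m = 5·(5^m + 2·3^m) − 4·3^m = 5^{m+1} + 10·3^m − 4·3^m = 5^{m+1} + 6·3^m = 5^{m+1} + 2·3^{m+1}.
This completes the inductive step, so t(k) = 5^k + 2·3^k for all k ≥ 0.

t(k) = 5^k + 2·3^k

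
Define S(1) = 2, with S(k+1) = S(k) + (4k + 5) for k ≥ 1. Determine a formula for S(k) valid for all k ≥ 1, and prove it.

Claim: S(k) = 2k^2 + 3k − 3.

Base case: S(1) = 2, and 2·1^2 + 3·1 − 3 = 2.
Assume S(m) = 2m^2 + 3m − 3.
Then S(m+1) = S(m) + (4m + 5) = (2m^2 + 3m − 3) + (4m + 5) = 2m^2 + 7m + 2,
and 2·(m+1)^2 + 3·(m+1) − 3 = 2m^2 + 7m + 2.
Hence S(k) = 2k^2 + 3k − 3 for every k ≥ 1, by induction.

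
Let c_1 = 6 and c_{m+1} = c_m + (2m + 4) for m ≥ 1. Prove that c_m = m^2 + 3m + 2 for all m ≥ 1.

Base case: c_1 = 6, and 1^2 + 3·1 + 2 = 6.
Assume c_k = k^2 + 3k + 2.
Then c_{k+1} = c_k + (2k + 4) = (k^2 + 3k + 2) + (2k + 4) = k^2 + 5k + 6,
and (k+1)^2 + 3·(k+1) + 2 = k^2 + 5k + 6.
Hence c_m = m^2 + 3m + 2 for every m ≥ 1, by induction.

c_m = m^2 + 3m + 2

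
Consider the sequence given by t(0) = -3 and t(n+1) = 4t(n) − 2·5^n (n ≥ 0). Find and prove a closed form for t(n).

Claim: t(n) = -4^n − 2·5^n.

Base case: t(0) = -3, and -4^0 − 2·5^0 = -1 − 2 = -3.
Assume t(r) = -4^r − 2·5^r for some r ≥ 0.
Then t(r+1) = 4t(r) − 2·5^r = 4·(-4^r − 2·5^r) − 2·5^r = -4^{r+1} − 8·5^r − 2·5^r = -4^{r+1} − 10·5^r = -4^{r+1} − 2·5^{r+1}.
By induction, t(n) = -4^n − 2·5^n for all n ≥ 0.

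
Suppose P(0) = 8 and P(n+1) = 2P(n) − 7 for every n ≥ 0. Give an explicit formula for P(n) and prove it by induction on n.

Claim: P(n) = 2^n + 7.

Base case: P(0) = 8, and 2^0 + 7 = 1 + 7 = 8.
Assume P(r) = 2^r + 7 for some r ≥ 0.
Then P(r+1) = 2P(r) − 7 = 2·(2^r + 7) − 7 = 2^{r+1} + 14 − 7 = 2^{r+1} + 7.
By induction, P(n) = 2^n + 7 for all n ≥ 0.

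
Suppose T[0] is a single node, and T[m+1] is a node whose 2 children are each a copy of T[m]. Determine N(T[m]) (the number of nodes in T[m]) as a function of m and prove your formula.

Claim: N(T[m]) = 2^{m+1} − 1.

Base case: N(T[0]) = 1, and 2^{0+1} − 1 = 1.
Assume N(T[k]) = 2^{k+1} − 1.
Then N(T[k+1]) = 1 + 2N(T[k]) = 1 + 2(2^{k+1} − 1) = 2^{k+2} − 2 + 1 = 2^{k+2} − 1.
This completes the inductive step, so N(T[m]) = 2^{m+1} − 1 for all m ≥ 0.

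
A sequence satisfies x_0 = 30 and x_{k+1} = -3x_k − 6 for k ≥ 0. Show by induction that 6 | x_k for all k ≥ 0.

Base case: x_0 = 30 = 6·5, so 6 | x_0.
Assume 6 | x_r, so x_r = 6t for some integer t.
Then x_{r+1} = -3x_r − 6 = -3·(6t) − 6 = 6(-3t − 1), so 6 | x_{r+1}.
Hence 6 | x_k for every k ≥ 0, by induction.

6 | x_k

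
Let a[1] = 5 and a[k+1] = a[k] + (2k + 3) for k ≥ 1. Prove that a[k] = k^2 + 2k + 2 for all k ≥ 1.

Base case: a[1] = 5, and 1^2 + 2·1 + 2 = 5.
Assume a[j] = j^2 + 2j + 2.
Then a[j+1] = a[j] + (2j + 3) = (j^2 + 2j + 2) + (2j + 3) = j^2 + 4j + 5,
and (j+1)^2 + 2·(j+1) + 2 = j^2 + 4j + 5.
This completes the inductive step, so a[k] = k^2 + 2k + 2 for all k ≥ 1.

a[k] = k^2 + 2k + 2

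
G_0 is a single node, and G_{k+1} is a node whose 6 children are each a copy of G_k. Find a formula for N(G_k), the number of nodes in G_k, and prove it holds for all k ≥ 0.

Claim: N(G_k) = (6^{k+1} − 1)/5.

Base case: N(G_0) = 1, and (6^{0+1} − 1)/5 = 1.
Assume N(G_r) = (6^{r+1} − 1)/5.
Then N(G_{r+1}) = 1 + 6N(G_r) = 1 + 6·(6^{r+1} − 1)/5 = 1 + (6^{r+2} − 6)/5 = (5 + 6^{r+2} − 6)/5 = (6^{r+2} − 1)/5.
This completes the inductive step, so N(G_k) = (6^{k+1} − 1)/5 for all k ≥ 0.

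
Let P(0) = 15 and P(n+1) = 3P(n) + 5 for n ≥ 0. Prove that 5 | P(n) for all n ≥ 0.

Base case: P(0) = 15 = 5·3, so 5 | P(0).
Assume 5 | P(r), so P(r) = 5t for some integer t.
Then P(r+1) = 3P(r) + 5 = 3·(5t) + 5 = 5(3t + 1), so 5 | P(r+1).
Hence 5 | P(n) for every n ≥ 0, by induction.

5 | P(n)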